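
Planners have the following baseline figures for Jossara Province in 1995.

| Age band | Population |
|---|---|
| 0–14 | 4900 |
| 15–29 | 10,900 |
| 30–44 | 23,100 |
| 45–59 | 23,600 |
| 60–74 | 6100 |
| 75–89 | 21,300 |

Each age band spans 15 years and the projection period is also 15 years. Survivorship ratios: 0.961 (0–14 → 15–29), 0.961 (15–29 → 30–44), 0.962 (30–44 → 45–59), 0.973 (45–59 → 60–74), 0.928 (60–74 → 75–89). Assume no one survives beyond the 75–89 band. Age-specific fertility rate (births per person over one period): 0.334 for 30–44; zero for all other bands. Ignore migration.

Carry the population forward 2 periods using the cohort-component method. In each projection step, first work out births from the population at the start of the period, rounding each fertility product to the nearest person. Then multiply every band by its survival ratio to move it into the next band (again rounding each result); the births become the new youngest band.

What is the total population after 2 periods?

Numbering the groups 1..6 from youngest to oldest:
Period 1:
Births: 23100 × 0.334 = 7715
Group 2: 4900 × 0.961 = 4709
Group 3: 10900 × 0.961 = 10475
Group 4: 23100 × 0.962 = 22222
Group 5: 23600 × 0.973 = 22963
Group 6: 6100 × 0.928 = 5661
Population now: 0–14=7715, 15–29=4709, 30–44=10475, 45–59=22222, 60–74=22963, 75–89=5661
Period 2:
Births: 10475 × 0.334 = 3499
Group 2: 7715 × 0.961 = 7414
Group 3: 4709 × 0.961 = 4525
Group 4: 10475 × 0.962 = 10077
Group 5: 22222 × 0.973 = 21622
Group 6: 22963 × 0.928 = 21310
Population now: 0–14=3499, 15–29=7414, 30–44=4525, 45–59=10077, 60–74=21622, 75–89=21310
Total after period 2: 3499 + 7414 + 4525 + 10077 + 21622 + 21310 = 68447

68447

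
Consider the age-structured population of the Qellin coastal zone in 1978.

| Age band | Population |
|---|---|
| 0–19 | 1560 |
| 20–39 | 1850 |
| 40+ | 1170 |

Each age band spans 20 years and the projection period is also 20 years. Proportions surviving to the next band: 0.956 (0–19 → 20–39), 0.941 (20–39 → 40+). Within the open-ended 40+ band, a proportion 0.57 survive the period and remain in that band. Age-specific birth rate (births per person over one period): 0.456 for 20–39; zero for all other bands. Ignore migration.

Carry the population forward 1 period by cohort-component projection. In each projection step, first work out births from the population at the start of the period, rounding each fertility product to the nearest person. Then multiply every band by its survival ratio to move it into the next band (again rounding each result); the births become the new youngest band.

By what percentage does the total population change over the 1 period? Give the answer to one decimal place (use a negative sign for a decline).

3.6

Period 1:
Births: 1850 × 0.456 = 844
20–39: 1560 × 0.956 = 1491
40+: 1850 × 0.941 + 1170 × 0.57 = 1741 + 667 = 2408
Giving 844 / 1491 / 2408.
Total: 4580 → 4743; change = 163; percentage change = 3.6%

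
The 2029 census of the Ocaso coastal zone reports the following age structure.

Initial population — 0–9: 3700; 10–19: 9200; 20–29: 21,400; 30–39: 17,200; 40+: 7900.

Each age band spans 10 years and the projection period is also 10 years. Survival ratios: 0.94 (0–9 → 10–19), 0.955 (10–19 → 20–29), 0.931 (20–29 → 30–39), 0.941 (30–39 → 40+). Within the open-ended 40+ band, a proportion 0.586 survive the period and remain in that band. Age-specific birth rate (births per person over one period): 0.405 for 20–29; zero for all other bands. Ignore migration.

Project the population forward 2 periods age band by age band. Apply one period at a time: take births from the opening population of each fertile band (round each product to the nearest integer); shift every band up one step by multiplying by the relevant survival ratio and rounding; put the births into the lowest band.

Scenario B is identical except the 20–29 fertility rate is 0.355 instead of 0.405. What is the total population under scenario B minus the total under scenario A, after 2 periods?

Period 1:
Births: 21400 × 0.405 = 8667
10–19: 3700 × 0.94 = 3478
20–29: 9200 × 0.955 = 8786
30–39: 21400 × 0.931 = 19923
40+: 17200 × 0.941 + 7900 × 0.586 = 16185 + 4629 = 20814
Population now: 0–9=8667, 10–19=3478, 20–29=8786, 30–39=19923, 40+=20814
Period 2:
Births: 8786 × 0.405 = 3558
10–19: 8667 × 0.94 = 8147
20–29: 3478 × 0.955 = 3321
30–39: 8786 × 0.931 = 8180
40+: 19923 × 0.941 + 20814 × 0.586 = 18748 + 12197 = 30945
Population now: 0–9=3558, 10–19=8147, 20–29=3321, 30–39=8180, 40+=30945
Scenario A total after 2 periods: 54151
Scenario B projection —
Period 1:
Births: 21400 × 0.355 = 7597
10–19: 3700 × 0.94 = 3478
20–29: 9200 × 0.955 = 8786
30–39: 21400 × 0.931 = 19923
40+: 17200 × 0.941 + 7900 × 0.586 = 16185 + 4629 = 20814
Population now: 0–9=7597, 10–19=3478, 20–29=8786, 30–39=19923, 40+=20814
Period 2:
Births: 8786 × 0.355 = 3119
10–19: 7597 × 0.94 = 7141
20–29: 3478 × 0.955 = 3321
30–39: 8786 × 0.931 = 8180
40+: 19923 × 0.941 + 20814 × 0.586 = 18748 + 12197 = 30945
Population now: 0–9=3119, 10–19=7141, 20–29=3321, 30–39=8180, 40+=30945
Scenario B total after 2 periods: 52706
Difference B − A = 52706 − 54151 = -1445

-1445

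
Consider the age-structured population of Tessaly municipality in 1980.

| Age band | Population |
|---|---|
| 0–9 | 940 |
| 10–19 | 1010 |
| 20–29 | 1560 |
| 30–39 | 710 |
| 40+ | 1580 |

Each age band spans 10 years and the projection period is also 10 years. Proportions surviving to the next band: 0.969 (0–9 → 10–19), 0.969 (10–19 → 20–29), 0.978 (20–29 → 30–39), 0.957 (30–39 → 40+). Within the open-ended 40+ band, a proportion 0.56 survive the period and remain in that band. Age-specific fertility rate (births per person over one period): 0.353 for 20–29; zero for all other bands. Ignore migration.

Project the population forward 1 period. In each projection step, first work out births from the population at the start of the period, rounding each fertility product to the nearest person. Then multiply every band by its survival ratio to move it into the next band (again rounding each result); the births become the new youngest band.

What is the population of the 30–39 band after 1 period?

1526

— Period 1 —
Births: 1560 × 0.353 = 551
10–19: 940 × 0.969 = 911
20–29: 1010 × 0.969 = 979
30–39: 1560 × 0.978 = 1526
40+: 710 × 0.957 + 1580 × 0.56 = 679 + 885 = 1564
Population now: 0–9=551, 10–19=911, 20–29=979, 30–39=1526, 40+=1564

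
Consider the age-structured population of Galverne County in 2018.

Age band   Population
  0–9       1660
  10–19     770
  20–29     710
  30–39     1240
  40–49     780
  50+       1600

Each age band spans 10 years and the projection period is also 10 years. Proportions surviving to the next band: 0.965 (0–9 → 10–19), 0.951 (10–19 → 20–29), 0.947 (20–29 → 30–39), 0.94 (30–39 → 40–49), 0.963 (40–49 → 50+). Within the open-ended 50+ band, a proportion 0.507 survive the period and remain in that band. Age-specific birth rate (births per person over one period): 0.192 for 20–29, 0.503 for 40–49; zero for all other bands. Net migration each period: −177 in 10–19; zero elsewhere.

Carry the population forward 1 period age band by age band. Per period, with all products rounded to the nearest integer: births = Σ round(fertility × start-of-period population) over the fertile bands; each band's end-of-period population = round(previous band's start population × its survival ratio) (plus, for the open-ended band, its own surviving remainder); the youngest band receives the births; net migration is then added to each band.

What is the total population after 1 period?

6085

Call the groups 1 to 6, youngest first.
— Period 1 —
Births: 710 * 0.192 = 136  |  780 * 0.503 = 392 ⇒ total 528
Group 2: 1660 * 0.965 = 1602
Group 3: 770 * 0.951 = 732
Group 4: 710 * 0.947 = 672
Group 5: 1240 * 0.94 = 1166
Group 6: 780 * 0.963 + 1600 * 0.507 = 751 + 811 = 1562
Net migration: Group 2 − 177 → 1425
Population now: 0–9=528, 10–19=1425, 20–29=732, 30–39=672, 40–49=1166, 50+=1562
Total after period 1: 528 + 1425 + 732 + 672 + 1166 + 1562 = 6085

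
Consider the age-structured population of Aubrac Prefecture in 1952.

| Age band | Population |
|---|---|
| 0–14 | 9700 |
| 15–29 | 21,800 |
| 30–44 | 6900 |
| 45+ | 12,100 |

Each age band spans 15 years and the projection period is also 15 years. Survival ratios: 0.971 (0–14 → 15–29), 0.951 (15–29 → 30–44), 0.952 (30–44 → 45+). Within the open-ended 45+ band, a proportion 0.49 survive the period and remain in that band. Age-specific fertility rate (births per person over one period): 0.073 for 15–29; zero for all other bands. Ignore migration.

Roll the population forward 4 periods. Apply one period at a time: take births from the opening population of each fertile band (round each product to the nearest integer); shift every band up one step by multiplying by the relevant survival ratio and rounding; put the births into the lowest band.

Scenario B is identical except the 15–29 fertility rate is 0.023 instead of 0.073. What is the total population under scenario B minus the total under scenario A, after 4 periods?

(Bands numbered youngest = 1 to oldest = 4.)
[period 1]
Births: 21800 × 0.073 = 1591
Band 2: 9700 × 0.971 = 9419
Band 3: 21800 × 0.951 = 20732
Band 4: 6900 × 0.952 + 12100 × 0.49 = 6569 + 5929 = 12498
End of period: [1591, 9419, 20732, 12498]
[period 2]
Births: 9419 × 0.073 = 688
Band 2: 1591 × 0.971 = 1545
Band 3: 9419 × 0.951 = 8957
Band 4: 20732 × 0.952 + 12498 × 0.49 = 19737 + 6124 = 25861
End of period: [688, 1545, 8957, 25861]
[period 3]
Births: 1545 × 0.073 = 113
Band 2: 688 × 0.971 = 668
Band 3: 1545 × 0.951 = 1469
Band 4: 8957 × 0.952 + 25861 × 0.49 = 8527 + 12672 = 21199
End of period: [113, 668, 1469, 21199]
[period 4]
Births: 668 × 0.073 = 49
Band 2: 113 × 0.971 = 110
Band 3: 668 × 0.951 = 635
Band 4: 1469 × 0.952 + 21199 × 0.49 = 1398 + 10388 = 11786
End of period: [49, 110, 635, 11786]
Scenario A total after 4 periods: 12580
Scenario B projection —
[period 1]
Births: 21800 × 0.023 = 501
Band 2: 9700 × 0.971 = 9419
Band 3: 21800 × 0.951 = 20732
Band 4: 6900 × 0.952 + 12100 × 0.49 = 6569 + 5929 = 12498
End of period: [501, 9419, 20732, 12498]
[period 2]
Births: 9419 × 0.023 = 217
Band 2: 501 × 0.971 = 486
Band 3: 9419 × 0.951 = 8957
Band 4: 20732 × 0.952 + 12498 × 0.49 = 19737 + 6124 = 25861
End of period: [217, 486, 8957, 25861]
[period 3]
Births: 486 × 0.023 = 11
Band 2: 217 × 0.971 = 211
Band 3: 486 × 0.951 = 462
Band 4: 8957 × 0.952 + 25861 × 0.49 = 8527 + 12672 = 21199
End of period: [11, 211, 462, 21199]
[period 4]
Births: 211 × 0.023 = 5
Band 2: 11 × 0.971 = 11
Band 3: 211 × 0.951 = 201
Band 4: 462 × 0.952 + 21199 × 0.49 = 440 + 10388 = 10828
End of period: [5, 11, 201, 10828]
Scenario B total after 4 periods: 11045
Difference B − A = 11045 − 12580 = -1535

-1535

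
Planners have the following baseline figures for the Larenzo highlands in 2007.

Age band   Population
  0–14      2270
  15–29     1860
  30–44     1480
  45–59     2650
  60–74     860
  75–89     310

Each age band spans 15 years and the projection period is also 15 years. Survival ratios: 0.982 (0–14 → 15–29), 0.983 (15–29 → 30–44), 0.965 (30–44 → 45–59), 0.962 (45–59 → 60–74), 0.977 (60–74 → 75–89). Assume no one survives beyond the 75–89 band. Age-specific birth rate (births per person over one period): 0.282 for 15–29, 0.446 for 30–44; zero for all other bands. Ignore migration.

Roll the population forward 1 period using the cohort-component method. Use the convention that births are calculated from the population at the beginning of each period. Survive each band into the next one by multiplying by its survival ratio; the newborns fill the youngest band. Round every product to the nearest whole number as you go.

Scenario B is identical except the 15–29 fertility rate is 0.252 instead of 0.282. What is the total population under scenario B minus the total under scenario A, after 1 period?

-56

Let band 1 be 0–14 through band 6 = 75–89.
Period 1.
Births: 1860 × 0.282 = 525, 1480 × 0.446 = 660 → 1185
Band 2: 2270 × 0.982 = 2229
Band 3: 1860 × 0.983 = 1828
Band 4: 1480 × 0.965 = 1428
Band 5: 2650 × 0.962 = 2549
Band 6: 860 × 0.977 = 840
Giving 1185 / 2229 / 1828 / 1428 / 2549 / 840.
Scenario A total after 1 period: 10059
Scenario B projection —
Period 1.
Births: 1860 × 0.252 = 469, 1480 × 0.446 = 660 → 1129
Band 2: 2270 × 0.982 = 2229
Band 3: 1860 × 0.983 = 1828
Band 4: 1480 × 0.965 = 1428
Band 5: 2650 × 0.962 = 2549
Band 6: 860 × 0.977 = 840
Giving 1129 / 2229 / 1828 / 1428 / 2549 / 840.
Scenario B total after 1 period: 10003
Difference B − A = 10003 − 10059 = -56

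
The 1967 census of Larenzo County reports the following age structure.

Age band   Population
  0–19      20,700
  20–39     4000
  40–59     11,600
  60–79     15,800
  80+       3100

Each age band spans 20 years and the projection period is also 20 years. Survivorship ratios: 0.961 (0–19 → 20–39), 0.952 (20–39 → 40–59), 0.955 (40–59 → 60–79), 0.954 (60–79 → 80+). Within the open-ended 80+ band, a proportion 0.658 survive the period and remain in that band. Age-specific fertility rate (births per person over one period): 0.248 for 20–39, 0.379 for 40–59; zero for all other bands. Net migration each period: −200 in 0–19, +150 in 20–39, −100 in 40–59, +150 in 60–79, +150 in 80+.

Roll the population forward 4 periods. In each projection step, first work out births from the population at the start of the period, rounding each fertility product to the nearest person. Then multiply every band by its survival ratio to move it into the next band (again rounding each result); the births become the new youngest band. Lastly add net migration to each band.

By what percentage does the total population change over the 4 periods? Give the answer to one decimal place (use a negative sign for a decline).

(Bands numbered youngest = 1 to oldest = 5.)
[period 1]
Births: 4000 × 0.248 = 992 ; 11600 × 0.379 = 4396 — total 5388
Band 2: 20700 × 0.961 = 19893
Band 3: 4000 × 0.952 = 3808
Band 4: 11600 × 0.955 = 11078
Band 5: 15800 × 0.954 + 3100 × 0.658 = 15073 + 2040 = 17113
Net migration: Band 1 − 200 → 5188; Band 2 + 150 → 20043; Band 3 − 100 → 3708; Band 4 + 150 → 11228; Band 5 + 150 → 17263
Population now: 0–19=5188, 20–39=20043, 40–59=3708, 60–79=11228, 80+=17263
[period 2]
Births: 20043 × 0.248 = 4971 ; 3708 × 0.379 = 1405 — total 6376
Band 2: 5188 × 0.961 = 4986
Band 3: 20043 × 0.952 = 19081
Band 4: 3708 × 0.955 = 3541
Band 5: 11228 × 0.954 + 17263 × 0.658 = 10712 + 11359 = 22071
Net migration: Band 1 − 200 → 6176; Band 2 + 150 → 5136; Band 3 − 100 → 18981; Band 4 + 150 → 3691; Band 5 + 150 → 22221
Population now: 0–19=6176, 20–39=5136, 40–59=18981, 60–79=3691, 80+=22221
[period 3]
Births: 5136 × 0.248 = 1274 ; 18981 × 0.379 = 7194 — total 8468
Band 2: 6176 × 0.961 = 5935
Band 3: 5136 × 0.952 = 4889
Band 4: 18981 × 0.955 = 18127
Band 5: 3691 × 0.954 + 22221 × 0.658 = 3521 + 14621 = 18142
Net migration: Band 1 − 200 → 8268; Band 2 + 150 → 6085; Band 3 − 100 → 4789; Band 4 + 150 → 18277; Band 5 + 150 → 18292
Population now: 0–19=8268, 20–39=6085, 40–59=4789, 60–79=18277, 80+=18292
[period 4]
Births: 6085 × 0.248 = 1509 ; 4789 × 0.379 = 1815 — total 3324
Band 2: 8268 × 0.961 = 7946
Band 3: 6085 × 0.952 = 5793
Band 4: 4789 × 0.955 = 4573
Band 5: 18277 × 0.954 + 18292 × 0.658 = 17436 + 12036 = 29472
Net migration: Band 1 − 200 → 3124; Band 2 + 150 → 8096; Band 3 − 100 → 5693; Band 4 + 150 → 4723; Band 5 + 150 → 29622
Population now: 0–19=3124, 20–39=8096, 40–59=5693, 60–79=4723, 80+=29622
Total: 55200 → 51258; change = -3942; percentage change = -7.1%

-7.1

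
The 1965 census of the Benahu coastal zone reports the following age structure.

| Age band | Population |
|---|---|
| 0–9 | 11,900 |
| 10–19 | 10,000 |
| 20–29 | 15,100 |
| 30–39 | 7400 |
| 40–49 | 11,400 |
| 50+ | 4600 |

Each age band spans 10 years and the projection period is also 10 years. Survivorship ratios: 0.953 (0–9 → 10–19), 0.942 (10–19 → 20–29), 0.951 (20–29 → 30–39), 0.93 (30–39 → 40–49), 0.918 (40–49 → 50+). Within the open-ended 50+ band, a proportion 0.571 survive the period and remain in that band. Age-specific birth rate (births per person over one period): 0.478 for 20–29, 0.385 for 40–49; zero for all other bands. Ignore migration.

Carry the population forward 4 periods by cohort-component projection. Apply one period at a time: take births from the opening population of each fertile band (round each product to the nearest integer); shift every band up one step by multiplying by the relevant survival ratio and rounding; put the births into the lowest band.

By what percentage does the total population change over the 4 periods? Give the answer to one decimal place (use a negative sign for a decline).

4.1

Period 1.
Births: 15100 × 0.478 = 7218, 11400 × 0.385 = 4389 — total 11607
10–19: 11900 × 0.953 = 11341
20–29: 10000 × 0.942 = 9420
30–39: 15100 × 0.951 = 14360
40–49: 7400 × 0.93 = 6882
50+: 11400 × 0.918 + 4600 × 0.571 = 10465 + 2627 = 13092
Population now: 0–9=11607, 10–19=11341, 20–29=9420, 30–39=14360, 40–49=6882, 50+=13092
Period 2.
Births: 9420 × 0.478 = 4503, 6882 × 0.385 = 2650 — total 7153
10–19: 11607 × 0.953 = 11061
20–29: 11341 × 0.942 = 10683
30–39: 9420 × 0.951 = 8958
40–49: 14360 × 0.93 = 13355
50+: 6882 × 0.918 + 13092 × 0.571 = 6318 + 7476 = 13794
Population now: 0–9=7153, 10–19=11061, 20–29=10683, 30–39=8958, 40–49=13355, 50+=13794
Period 3.
Births: 10683 × 0.478 = 5106, 13355 × 0.385 = 5142 — total 10248
10–19: 7153 × 0.953 = 6817
20–29: 11061 × 0.942 = 10419
30–39: 10683 × 0.951 = 10160
40–49: 8958 × 0.93 = 8331
50+: 13355 × 0.918 + 13794 × 0.571 = 12260 + 7876 = 20136
Population now: 0–9=10248, 10–19=6817, 20–29=10419, 30–39=10160, 40–49=8331, 50+=20136
Period 4.
Births: 10419 × 0.478 = 4980, 8331 × 0.385 = 3207 — total 8187
10–19: 10248 × 0.953 = 9766
20–29: 6817 × 0.942 = 6422
30–39: 10419 × 0.951 = 9908
40–49: 10160 × 0.93 = 9449
50+: 8331 × 0.918 + 20136 × 0.571 = 7648 + 11498 = 19146
Population now: 0–9=8187, 10–19=9766, 20–29=6422, 30–39=9908, 40–49=9449, 50+=19146
Total: 60400 → 62878; change = 2478; percentage change = 4.1%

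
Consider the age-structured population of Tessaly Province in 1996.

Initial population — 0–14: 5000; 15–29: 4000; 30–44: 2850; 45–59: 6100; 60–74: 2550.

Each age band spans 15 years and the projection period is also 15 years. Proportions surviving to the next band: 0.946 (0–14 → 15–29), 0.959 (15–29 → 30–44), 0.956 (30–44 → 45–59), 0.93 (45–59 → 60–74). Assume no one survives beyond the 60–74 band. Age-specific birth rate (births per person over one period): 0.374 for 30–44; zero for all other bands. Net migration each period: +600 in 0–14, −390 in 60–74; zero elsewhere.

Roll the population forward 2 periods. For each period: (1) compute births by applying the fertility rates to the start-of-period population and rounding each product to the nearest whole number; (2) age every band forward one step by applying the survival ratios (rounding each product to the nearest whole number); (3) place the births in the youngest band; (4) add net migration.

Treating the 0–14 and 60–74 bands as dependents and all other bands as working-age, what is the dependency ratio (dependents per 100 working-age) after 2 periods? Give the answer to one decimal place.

Call the bands 1 to 5, youngest first.
After projecting period 1:
Births: 2850 * 0.374 = 1066
Band 2: 5000 * 0.946 = 4730
Band 3: 4000 * 0.959 = 3836
Band 4: 2850 * 0.956 = 2725
Band 5: 6100 * 0.93 = 5673
Net migration: Band 1 + 600 → 1666; Band 5 − 390 → 5283
Giving 1666 / 4730 / 3836 / 2725 / 5283.
After projecting period 2:
Births: 3836 * 0.374 = 1435
Band 2: 1666 * 0.946 = 1576
Band 3: 4730 * 0.959 = 4536
Band 4: 3836 * 0.956 = 3667
Band 5: 2725 * 0.93 = 2534
Net migration: Band 1 + 600 → 2035; Band 5 − 390 → 2144
Giving 2035 / 1576 / 4536 / 3667 / 2144.
Dependents (band 0–14 + band 60–74) = 2035 + 2144 = 4179; working-age = 9779; ratio = 4179/9779 × 100 = 42.7

42.7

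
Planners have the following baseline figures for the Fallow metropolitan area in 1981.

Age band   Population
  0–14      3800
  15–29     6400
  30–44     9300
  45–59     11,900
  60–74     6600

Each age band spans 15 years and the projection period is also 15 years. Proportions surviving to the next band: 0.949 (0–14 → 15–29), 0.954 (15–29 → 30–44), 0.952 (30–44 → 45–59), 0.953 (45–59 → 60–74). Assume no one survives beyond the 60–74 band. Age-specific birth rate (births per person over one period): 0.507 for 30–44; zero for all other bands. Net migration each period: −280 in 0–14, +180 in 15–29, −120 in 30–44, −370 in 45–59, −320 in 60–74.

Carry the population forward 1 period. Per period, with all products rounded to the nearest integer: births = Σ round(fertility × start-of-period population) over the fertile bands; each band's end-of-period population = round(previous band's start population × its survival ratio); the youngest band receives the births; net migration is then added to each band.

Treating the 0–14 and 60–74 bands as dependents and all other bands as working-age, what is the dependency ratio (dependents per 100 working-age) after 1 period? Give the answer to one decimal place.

84.7

[period 1]
Births: 9300 * 0.507 = 4715
15–29: 3800 * 0.949 = 3606
30–44: 6400 * 0.954 = 6106
45–59: 9300 * 0.952 = 8854
60–74: 11900 * 0.953 = 11341
Net migration: 0–14 − 280 → 4435; 15–29 + 180 → 3786; 30–44 − 120 → 5986; 45–59 − 370 → 8484; 60–74 − 320 → 11021
Population now: 0–14=4435, 15–29=3786, 30–44=5986, 45–59=8484, 60–74=11021
Dependents (band 0–14 + band 60–74) = 4435 + 11021 = 15456; working-age = 18256; ratio = 15456/18256 × 100 = 84.7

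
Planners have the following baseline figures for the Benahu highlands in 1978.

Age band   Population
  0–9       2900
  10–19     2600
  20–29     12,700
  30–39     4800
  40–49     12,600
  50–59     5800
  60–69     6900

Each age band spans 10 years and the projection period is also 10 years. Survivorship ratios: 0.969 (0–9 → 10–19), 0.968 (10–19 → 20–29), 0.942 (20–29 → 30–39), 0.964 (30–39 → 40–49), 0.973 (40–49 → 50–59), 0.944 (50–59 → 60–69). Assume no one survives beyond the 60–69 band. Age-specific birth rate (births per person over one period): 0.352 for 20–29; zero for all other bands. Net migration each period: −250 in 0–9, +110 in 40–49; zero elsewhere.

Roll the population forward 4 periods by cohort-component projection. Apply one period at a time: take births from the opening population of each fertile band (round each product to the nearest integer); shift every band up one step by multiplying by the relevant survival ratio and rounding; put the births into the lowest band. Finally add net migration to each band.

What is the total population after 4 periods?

21757

Period 1.
Births: 12700 × 0.352 = 4470
10–19: 2900 × 0.969 = 2810
20–29: 2600 × 0.968 = 2517
30–39: 12700 × 0.942 = 11963
40–49: 4800 × 0.964 = 4627
50–59: 12600 × 0.973 = 12260
60–69: 5800 × 0.944 = 5475
Net migration: 0–9 − 250 → 4220; 40–49 + 110 → 4737
Population now: 0–9=4220, 10–19=2810, 20–29=2517, 30–39=11963, 40–49=4737, 50–59=12260, 60–69=5475
Period 2.
Births: 2517 × 0.352 = 886
10–19: 4220 × 0.969 = 4089
20–29: 2810 × 0.968 = 2720
30–39: 2517 × 0.942 = 2371
40–49: 11963 × 0.964 = 11532
50–59: 4737 × 0.973 = 4609
60–69: 12260 × 0.944 = 11573
Net migration: 0–9 − 250 → 636; 40–49 + 110 → 11642
Population now: 0–9=636, 10–19=4089, 20–29=2720, 30–39=2371, 40–49=11642, 50–59=4609, 60–69=11573
Period 3.
Births: 2720 × 0.352 = 957
10–19: 636 × 0.969 = 616
20–29: 4089 × 0.968 = 3958
30–39: 2720 × 0.942 = 2562
40–49: 2371 × 0.964 = 2286
50–59: 11642 × 0.973 = 11328
60–69: 4609 × 0.944 = 4351
Net migration: 0–9 − 250 → 707; 40–49 + 110 → 2396
Population now: 0–9=707, 10–19=616, 20–29=3958, 30–39=2562, 40–49=2396, 50–59=11328, 60–69=4351
Period 4.
Births: 3958 × 0.352 = 1393
10–19: 707 × 0.969 = 685
20–29: 616 × 0.968 = 596
30–39: 3958 × 0.942 = 3728
40–49: 2562 × 0.964 = 2470
50–59: 2396 × 0.973 = 2331
60–69: 11328 × 0.944 = 10694
Net migration: 0–9 − 250 → 1143; 40–49 + 110 → 2580
Population now: 0–9=1143, 10–19=685, 20–29=596, 30–39=3728, 40–49=2580, 50–59=2331, 60–69=10694
Total after period 4: 1143 + 685 + 596 + 3728 + 2580 + 2331 + 10694 = 21757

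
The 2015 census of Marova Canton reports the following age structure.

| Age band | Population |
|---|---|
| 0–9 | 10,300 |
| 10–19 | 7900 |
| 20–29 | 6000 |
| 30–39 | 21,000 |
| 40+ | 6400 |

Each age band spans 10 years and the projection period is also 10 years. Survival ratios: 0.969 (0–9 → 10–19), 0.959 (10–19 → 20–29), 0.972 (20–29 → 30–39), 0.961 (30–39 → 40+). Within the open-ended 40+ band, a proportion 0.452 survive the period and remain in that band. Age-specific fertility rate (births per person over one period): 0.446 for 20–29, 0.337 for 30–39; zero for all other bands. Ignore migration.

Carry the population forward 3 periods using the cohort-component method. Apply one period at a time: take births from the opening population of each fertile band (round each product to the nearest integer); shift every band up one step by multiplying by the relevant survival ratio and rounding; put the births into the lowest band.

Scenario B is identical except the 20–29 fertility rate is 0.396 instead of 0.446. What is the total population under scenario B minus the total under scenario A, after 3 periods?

-1125

[period 1]
Births: 6000 * 0.446 = 2676 ; 21000 * 0.337 = 7077 ⇒ total 9753
10–19: 10300 * 0.969 = 9981
20–29: 7900 * 0.959 = 7576
30–39: 6000 * 0.972 = 5832
40+: 21000 * 0.961 + 6400 * 0.452 = 20181 + 2893 = 23074
Giving 9753 / 9981 / 7576 / 5832 / 23074.
[period 2]
Births: 7576 * 0.446 = 3379 ; 5832 * 0.337 = 1965 ⇒ total 5344
10–19: 9753 * 0.969 = 9451
20–29: 9981 * 0.959 = 9572
30–39: 7576 * 0.972 = 7364
40+: 5832 * 0.961 + 23074 * 0.452 = 5605 + 10429 = 16034
Giving 5344 / 9451 / 9572 / 7364 / 16034.
[period 3]
Births: 9572 * 0.446 = 4269 ; 7364 * 0.337 = 2482 ⇒ total 6751
10–19: 5344 * 0.969 = 5178
20–29: 9451 * 0.959 = 9064
30–39: 9572 * 0.972 = 9304
40+: 7364 * 0.961 + 16034 * 0.452 = 7077 + 7247 = 14324
Giving 6751 / 5178 / 9064 / 9304 / 14324.
Scenario A total after 3 periods: 44621
Scenario B projection —
[period 1]
Births: 6000 * 0.396 = 2376 ; 21000 * 0.337 = 7077 ⇒ total 9453
10–19: 10300 * 0.969 = 9981
20–29: 7900 * 0.959 = 7576
30–39: 6000 * 0.972 = 5832
40+: 21000 * 0.961 + 6400 * 0.452 = 20181 + 2893 = 23074
Giving 9453 / 9981 / 7576 / 5832 / 23074.
[period 2]
Births: 7576 * 0.396 = 3000 ; 5832 * 0.337 = 1965 ⇒ total 4965
10–19: 9453 * 0.969 = 9160
20–29: 9981 * 0.959 = 9572
30–39: 7576 * 0.972 = 7364
40+: 5832 * 0.961 + 23074 * 0.452 = 5605 + 10429 = 16034
Giving 4965 / 9160 / 9572 / 7364 / 16034.
[period 3]
Births: 9572 * 0.396 = 3791 ; 7364 * 0.337 = 2482 ⇒ total 6273
10–19: 4965 * 0.969 = 4811
20–29: 9160 * 0.959 = 8784
30–39: 9572 * 0.972 = 9304
40+: 7364 * 0.961 + 16034 * 0.452 = 7077 + 7247 = 14324
Giving 6273 / 4811 / 8784 / 9304 / 14324.
Scenario B total after 3 periods: 43496
Difference B − A = 43496 − 44621 = -1125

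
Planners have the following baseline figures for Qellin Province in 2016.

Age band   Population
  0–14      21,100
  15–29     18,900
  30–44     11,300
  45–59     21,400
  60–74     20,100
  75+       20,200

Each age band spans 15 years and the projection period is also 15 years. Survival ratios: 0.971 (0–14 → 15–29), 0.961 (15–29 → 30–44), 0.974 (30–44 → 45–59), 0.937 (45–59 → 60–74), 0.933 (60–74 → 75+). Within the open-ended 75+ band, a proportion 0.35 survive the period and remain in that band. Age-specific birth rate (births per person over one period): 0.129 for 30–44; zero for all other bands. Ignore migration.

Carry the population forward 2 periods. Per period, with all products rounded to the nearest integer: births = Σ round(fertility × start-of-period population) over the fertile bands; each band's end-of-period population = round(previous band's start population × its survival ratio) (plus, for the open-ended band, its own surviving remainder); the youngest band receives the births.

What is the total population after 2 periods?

79199

Numbering the bands 1..6 from youngest to oldest:
[period 1]
Births: 11300 * 0.129 = 1458
Band 2: 21100 * 0.971 = 20488
Band 3: 18900 * 0.961 = 18163
Band 4: 11300 * 0.974 = 11006
Band 5: 21400 * 0.937 = 20052
Band 6: 20100 * 0.933 + 20200 * 0.35 = 18753 + 7070 = 25823
Giving 1458 / 20488 / 18163 / 11006 / 20052 / 25823.
[period 2]
Births: 18163 * 0.129 = 2343
Band 2: 1458 * 0.971 = 1416
Band 3: 20488 * 0.961 = 19689
Band 4: 18163 * 0.974 = 17691
Band 5: 11006 * 0.937 = 10313
Band 6: 20052 * 0.933 + 25823 * 0.35 = 18709 + 9038 = 27747
Giving 2343 / 1416 / 19689 / 17691 / 10313 / 27747.
Total after period 2: 2343 + 1416 + 19689 + 17691 + 10313 + 27747 = 79199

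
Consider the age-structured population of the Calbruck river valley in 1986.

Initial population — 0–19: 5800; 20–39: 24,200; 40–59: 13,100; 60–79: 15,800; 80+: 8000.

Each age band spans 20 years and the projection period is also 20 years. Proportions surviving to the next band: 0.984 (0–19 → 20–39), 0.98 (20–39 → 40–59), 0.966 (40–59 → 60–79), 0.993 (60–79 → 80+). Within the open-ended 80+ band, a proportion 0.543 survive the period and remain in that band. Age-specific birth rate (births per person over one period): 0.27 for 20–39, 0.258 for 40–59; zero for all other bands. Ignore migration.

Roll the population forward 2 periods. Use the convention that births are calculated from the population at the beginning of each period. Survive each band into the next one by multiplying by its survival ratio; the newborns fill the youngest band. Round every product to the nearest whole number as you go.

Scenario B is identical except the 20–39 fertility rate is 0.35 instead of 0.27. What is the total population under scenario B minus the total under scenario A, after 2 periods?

2361

— Period 1 —
Births: 24200 × 0.27 = 6534 ; 13100 × 0.258 = 3380 — total 9914
20–39: 5800 × 0.984 = 5707
40–59: 24200 × 0.98 = 23716
60–79: 13100 × 0.966 = 12655
80+: 15800 × 0.993 + 8000 × 0.543 = 15689 + 4344 = 20033
→ [9914, 5707, 23716, 12655, 20033]
— Period 2 —
Births: 5707 × 0.27 = 1541 ; 23716 × 0.258 = 6119 — total 7660
20–39: 9914 × 0.984 = 9755
40–59: 5707 × 0.98 = 5593
60–79: 23716 × 0.966 = 22910
80+: 12655 × 0.993 + 20033 × 0.543 = 12566 + 10878 = 23444
→ [7660, 9755, 5593, 22910, 23444]
Scenario A total after 2 periods: 69362
Scenario B projection —
— Period 1 —
Births: 24200 × 0.35 = 8470 ; 13100 × 0.258 = 3380 — total 11850
20–39: 5800 × 0.984 = 5707
40–59: 24200 × 0.98 = 23716
60–79: 13100 × 0.966 = 12655
80+: 15800 × 0.993 + 8000 × 0.543 = 15689 + 4344 = 20033
→ [11850, 5707, 23716, 12655, 20033]
— Period 2 —
Births: 5707 × 0.35 = 1997 ; 23716 × 0.258 = 6119 — total 8116
20–39: 11850 × 0.984 = 11660
40–59: 5707 × 0.98 = 5593
60–79: 23716 × 0.966 = 22910
80+: 12655 × 0.993 + 20033 × 0.543 = 12566 + 10878 = 23444
→ [8116, 11660, 5593, 22910, 23444]
Scenario B total after 2 periods: 71723
Difference B − A = 71723 − 69362 = 2361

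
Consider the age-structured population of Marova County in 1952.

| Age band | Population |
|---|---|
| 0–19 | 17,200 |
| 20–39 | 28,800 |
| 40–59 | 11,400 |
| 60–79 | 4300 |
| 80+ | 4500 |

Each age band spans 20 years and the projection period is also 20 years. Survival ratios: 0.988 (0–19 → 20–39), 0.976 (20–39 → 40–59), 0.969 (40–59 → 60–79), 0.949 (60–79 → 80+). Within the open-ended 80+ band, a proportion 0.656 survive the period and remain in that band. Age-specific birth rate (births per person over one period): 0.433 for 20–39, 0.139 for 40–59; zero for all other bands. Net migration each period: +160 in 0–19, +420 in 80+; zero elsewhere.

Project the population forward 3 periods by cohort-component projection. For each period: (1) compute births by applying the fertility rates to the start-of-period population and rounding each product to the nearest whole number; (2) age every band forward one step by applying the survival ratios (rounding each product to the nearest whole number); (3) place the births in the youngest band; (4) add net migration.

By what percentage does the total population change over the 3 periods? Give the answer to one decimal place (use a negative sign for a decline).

Let group 1 be 0–19 through group 5 = 80+.
Period 1.
Births: 28800 * 0.433 = 12470 ; 11400 * 0.139 = 1585 — total 14055
Group 2: 17200 * 0.988 = 16994
Group 3: 28800 * 0.976 = 28109
Group 4: 11400 * 0.969 = 11047
Group 5: 4300 * 0.949 + 4500 * 0.656 = 4081 + 2952 = 7033
Net migration: Group 1 + 160 → 14215; Group 5 + 420 → 7453
Population now: 0–19=14215, 20–39=16994, 40–59=28109, 60–79=11047, 80+=7453
Period 2.
Births: 16994 * 0.433 = 7358 ; 28109 * 0.139 = 3907 — total 11265
Group 2: 14215 * 0.988 = 14044
Group 3: 16994 * 0.976 = 16586
Group 4: 28109 * 0.969 = 27238
Group 5: 11047 * 0.949 + 7453 * 0.656 = 10484 + 4889 = 15373
Net migration: Group 1 + 160 → 11425; Group 5 + 420 → 15793
Population now: 0–19=11425, 20–39=14044, 40–59=16586, 60–79=27238, 80+=15793
Period 3.
Births: 14044 * 0.433 = 6081 ; 16586 * 0.139 = 2305 — total 8386
Group 2: 11425 * 0.988 = 11288
Group 3: 14044 * 0.976 = 13707
Group 4: 16586 * 0.969 = 16072
Group 5: 27238 * 0.949 + 15793 * 0.656 = 25849 + 10360 = 36209
Net migration: Group 1 + 160 → 8546; Group 5 + 420 → 36629
Population now: 0–19=8546, 20–39=11288, 40–59=13707, 60–79=16072, 80+=36629
Total: 66200 → 86242; change = 20042; percentage change = 30.3%

30.3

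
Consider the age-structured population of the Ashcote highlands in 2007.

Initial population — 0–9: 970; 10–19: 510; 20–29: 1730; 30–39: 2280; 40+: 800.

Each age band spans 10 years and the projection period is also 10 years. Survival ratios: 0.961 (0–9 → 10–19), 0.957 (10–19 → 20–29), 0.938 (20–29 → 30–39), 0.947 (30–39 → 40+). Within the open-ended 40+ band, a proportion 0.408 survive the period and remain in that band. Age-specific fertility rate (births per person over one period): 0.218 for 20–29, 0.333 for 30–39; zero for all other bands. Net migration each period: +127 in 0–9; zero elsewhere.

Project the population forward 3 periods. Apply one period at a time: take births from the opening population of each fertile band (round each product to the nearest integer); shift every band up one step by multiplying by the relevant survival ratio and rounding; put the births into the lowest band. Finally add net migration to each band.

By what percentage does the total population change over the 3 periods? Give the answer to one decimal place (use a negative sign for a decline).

-25.4

Period 1:
Births: 1730 × 0.218 = 377  |  2280 × 0.333 = 759 → total 1136
10–19: 970 × 0.961 = 932
20–29: 510 × 0.957 = 488
30–39: 1730 × 0.938 = 1623
40+: 2280 × 0.947 + 800 × 0.408 = 2159 + 326 = 2485
Net migration: 0–9 + 127 → 1263
End of period: [1263, 932, 488, 1623, 2485]
Period 2:
Births: 488 × 0.218 = 106  |  1623 × 0.333 = 540 → total 646
10–19: 1263 × 0.961 = 1214
20–29: 932 × 0.957 = 892
30–39: 488 × 0.938 = 458
40+: 1623 × 0.947 + 2485 × 0.408 = 1537 + 1014 = 2551
Net migration: 0–9 + 127 → 773
End of period: [773, 1214, 892, 458, 2551]
Period 3:
Births: 892 × 0.218 = 194  |  458 × 0.333 = 153 → total 347
10–19: 773 × 0.961 = 743
20–29: 1214 × 0.957 = 1162
30–39: 892 × 0.938 = 837
40+: 458 × 0.947 + 2551 × 0.408 = 434 + 1041 = 1475
Net migration: 0–9 + 127 → 474
End of period: [474, 743, 1162, 837, 1475]
Total: 6290 → 4691; change = -1599; percentage change = -25.4%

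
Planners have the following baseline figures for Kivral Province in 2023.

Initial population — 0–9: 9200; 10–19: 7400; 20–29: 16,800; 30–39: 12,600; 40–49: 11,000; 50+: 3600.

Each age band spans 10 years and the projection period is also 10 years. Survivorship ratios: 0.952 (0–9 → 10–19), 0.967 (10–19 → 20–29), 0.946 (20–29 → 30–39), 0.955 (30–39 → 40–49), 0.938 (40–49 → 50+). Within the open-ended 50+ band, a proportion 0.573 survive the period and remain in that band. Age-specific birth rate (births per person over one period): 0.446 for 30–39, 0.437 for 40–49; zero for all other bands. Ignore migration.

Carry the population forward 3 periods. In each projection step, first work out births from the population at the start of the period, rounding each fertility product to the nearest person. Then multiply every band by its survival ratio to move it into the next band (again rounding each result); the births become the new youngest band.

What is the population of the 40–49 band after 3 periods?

6465

Period 1:
Births: 12600 × 0.446 = 5620, 11000 × 0.437 = 4807 → 10427
10–19: 9200 × 0.952 = 8758
20–29: 7400 × 0.967 = 7156
30–39: 16800 × 0.946 = 15893
40–49: 12600 × 0.955 = 12033
50+: 11000 × 0.938 + 3600 × 0.573 = 10318 + 2063 = 12381
End of period: [10427, 8758, 7156, 15893, 12033, 12381]
Period 2:
Births: 15893 × 0.446 = 7088, 12033 × 0.437 = 5258 → 12346
10–19: 10427 × 0.952 = 9927
20–29: 8758 × 0.967 = 8469
30–39: 7156 × 0.946 = 6770
40–49: 15893 × 0.955 = 15178
50+: 12033 × 0.938 + 12381 × 0.573 = 11287 + 7094 = 18381
End of period: [12346, 9927, 8469, 6770, 15178, 18381]
Period 3:
Births: 6770 × 0.446 = 3019, 15178 × 0.437 = 6633 → 9652
10–19: 12346 × 0.952 = 11753
20–29: 9927 × 0.967 = 9599
30–39: 8469 × 0.946 = 8012
40–49: 6770 × 0.955 = 6465
50+: 15178 × 0.938 + 18381 × 0.573 = 14237 + 10532 = 24769
End of period: [9652, 11753, 9599, 8012, 6465, 24769]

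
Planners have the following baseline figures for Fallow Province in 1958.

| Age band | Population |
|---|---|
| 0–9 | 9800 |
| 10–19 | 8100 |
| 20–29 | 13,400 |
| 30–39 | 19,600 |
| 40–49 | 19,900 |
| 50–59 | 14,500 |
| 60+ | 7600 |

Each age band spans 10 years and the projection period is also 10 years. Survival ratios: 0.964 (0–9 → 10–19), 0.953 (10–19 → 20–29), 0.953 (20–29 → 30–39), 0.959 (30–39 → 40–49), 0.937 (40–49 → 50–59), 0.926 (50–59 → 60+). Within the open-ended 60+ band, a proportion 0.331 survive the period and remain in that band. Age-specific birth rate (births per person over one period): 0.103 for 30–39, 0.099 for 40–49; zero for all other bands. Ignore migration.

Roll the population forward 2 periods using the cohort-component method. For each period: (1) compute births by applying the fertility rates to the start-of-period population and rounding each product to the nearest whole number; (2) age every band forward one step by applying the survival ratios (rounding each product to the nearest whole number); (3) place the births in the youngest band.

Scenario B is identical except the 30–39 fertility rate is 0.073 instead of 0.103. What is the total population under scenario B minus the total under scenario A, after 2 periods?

-949

After projecting period 1:
Births: 19600 * 0.103 = 2019 ; 19900 * 0.099 = 1970 — total 3989
10–19: 9800 * 0.964 = 9447
20–29: 8100 * 0.953 = 7719
30–39: 13400 * 0.953 = 12770
40–49: 19600 * 0.959 = 18796
50–59: 19900 * 0.937 = 18646
60+: 14500 * 0.926 + 7600 * 0.331 = 13427 + 2516 = 15943
→ [3989, 9447, 7719, 12770, 18796, 18646, 15943]
After projecting period 2:
Births: 12770 * 0.103 = 1315 ; 18796 * 0.099 = 1861 — total 3176
10–19: 3989 * 0.964 = 3845
20–29: 9447 * 0.953 = 9003
30–39: 7719 * 0.953 = 7356
40–49: 12770 * 0.959 = 12246
50–59: 18796 * 0.937 = 17612
60+: 18646 * 0.926 + 15943 * 0.331 = 17266 + 5277 = 22543
→ [3176, 3845, 9003, 7356, 12246, 17612, 22543]
Scenario A total after 2 periods: 75781
Scenario B projection —
After projecting period 1:
Births: 19600 * 0.073 = 1431 ; 19900 * 0.099 = 1970 — total 3401
10–19: 9800 * 0.964 = 9447
20–29: 8100 * 0.953 = 7719
30–39: 13400 * 0.953 = 12770
40–49: 19600 * 0.959 = 18796
50–59: 19900 * 0.937 = 18646
60+: 14500 * 0.926 + 7600 * 0.331 = 13427 + 2516 = 15943
→ [3401, 9447, 7719, 12770, 18796, 18646, 15943]
After projecting period 2:
Births: 12770 * 0.073 = 932 ; 18796 * 0.099 = 1861 — total 2793
10–19: 3401 * 0.964 = 3279
20–29: 9447 * 0.953 = 9003
30–39: 7719 * 0.953 = 7356
40–49: 12770 * 0.959 = 12246
50–59: 18796 * 0.937 = 17612
60+: 18646 * 0.926 + 15943 * 0.331 = 17266 + 5277 = 22543
→ [2793, 3279, 9003, 7356, 12246, 17612, 22543]
Scenario B total after 2 periods: 74832
Difference B − A = 74832 − 75781 = -949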